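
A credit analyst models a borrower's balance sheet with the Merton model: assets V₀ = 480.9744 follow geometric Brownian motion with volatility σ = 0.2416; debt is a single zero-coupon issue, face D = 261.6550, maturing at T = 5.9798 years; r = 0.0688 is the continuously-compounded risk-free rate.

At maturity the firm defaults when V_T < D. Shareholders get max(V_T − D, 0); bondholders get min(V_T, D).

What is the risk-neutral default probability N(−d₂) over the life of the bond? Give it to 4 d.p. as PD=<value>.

PD=0.0762

d₁ = [ln(V₀/D) + (r + σ²/2)T] / (σ√T)
   = [ln(480.9744/261.6550) + (0.0688 + 0.5·0.2416²)·5.9798] / (0.2416·√5.9798)
   = [0.608787 + 0.585932] / 0.590800 = 2.022208
d₂ = d₁ − σ√T = 2.022208 − 0.590800 = 1.431408
risk-neutral PD = N(−d₂) = N(-1.431408) = 0.076157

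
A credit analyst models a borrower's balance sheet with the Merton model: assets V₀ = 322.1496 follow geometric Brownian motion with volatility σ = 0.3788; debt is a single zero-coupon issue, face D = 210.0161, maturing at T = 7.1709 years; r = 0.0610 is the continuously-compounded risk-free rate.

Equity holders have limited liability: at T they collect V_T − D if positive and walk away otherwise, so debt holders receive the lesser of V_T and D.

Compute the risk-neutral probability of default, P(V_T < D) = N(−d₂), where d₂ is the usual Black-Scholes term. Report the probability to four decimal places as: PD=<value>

PD=0.3647

d₁ = [ln(V₀/D) + (r + σ²/2)T] / (σ√T)
   = [ln(322.1496/210.0161) + (0.0610 + 0.5·0.3788²)·7.1709] / (0.3788·√7.1709)
   = [0.427832 + 0.951899] / 1.014371 = 1.360184
d₂ = d₁ − σ√T = 1.360184 − 1.014371 = 0.345813
risk-neutral PD = N(−d₂) = N(-0.345813) = 0.364742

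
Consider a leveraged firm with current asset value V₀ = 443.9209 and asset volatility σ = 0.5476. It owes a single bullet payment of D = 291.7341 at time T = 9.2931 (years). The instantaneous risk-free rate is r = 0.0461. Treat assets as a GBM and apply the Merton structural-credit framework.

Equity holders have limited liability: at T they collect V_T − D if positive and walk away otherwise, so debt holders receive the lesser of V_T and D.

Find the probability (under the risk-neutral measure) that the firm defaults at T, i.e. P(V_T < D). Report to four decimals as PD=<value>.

PD=0.6280

d₁ = [ln(V₀/D) + (r + σ²/2)T] / (σ√T)
   = [ln(443.9209/291.7341) + (0.0461 + 0.5·0.5476²)·9.2931] / (0.5476·√9.2931)
   = [0.419804 + 1.821753] / 1.669336 = 1.342784
d₂ = d₁ − σ√T = 1.342784 − 1.669336 = -0.326552
risk-neutral PD = N(−d₂) = N(0.326552) = 0.627997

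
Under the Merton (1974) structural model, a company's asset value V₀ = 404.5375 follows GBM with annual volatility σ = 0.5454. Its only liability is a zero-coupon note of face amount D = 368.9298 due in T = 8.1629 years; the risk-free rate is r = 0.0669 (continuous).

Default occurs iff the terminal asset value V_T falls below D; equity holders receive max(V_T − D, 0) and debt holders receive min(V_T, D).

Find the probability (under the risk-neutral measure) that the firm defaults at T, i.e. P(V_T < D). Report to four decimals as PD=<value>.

PD=0.6441

d₁ = [ln(V₀/D) + (r + σ²/2)T] / (σ√T)
   = [ln(404.5375/368.9298) + (0.0669 + 0.5·0.5454²)·8.1629] / (0.5454·√8.1629)
   = [0.092138 + 1.760171] / 1.558251 = 1.188710
d₂ = d₁ − σ√T = 1.188710 − 1.558251 = -0.369540
risk-neutral PD = N(−d₂) = N(0.369540) = 0.644138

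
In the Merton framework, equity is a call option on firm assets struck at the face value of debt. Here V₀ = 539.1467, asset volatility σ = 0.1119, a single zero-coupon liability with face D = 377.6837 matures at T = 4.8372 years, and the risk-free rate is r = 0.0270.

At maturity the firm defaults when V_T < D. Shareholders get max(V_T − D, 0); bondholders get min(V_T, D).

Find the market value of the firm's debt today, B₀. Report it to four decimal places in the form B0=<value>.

d₁ = [ln(V₀/D) + (r + σ²/2)T] / (σ√T)
   = [ln(539.1467/377.6837) + (0.0270 + 0.5·0.1119²)·4.8372] / (0.1119·√4.8372)
   = [0.355931 + 0.160889] / 0.246109 = 2.099965
d₂ = d₁ − σ√T = 2.099965 − 0.246109 = 1.853856
N(d₁) = 0.982134,  N(d₂) = 0.968120,  e^(−rT) = 0.877565
E₀ = V₀·N(d₁) − D·e^(−rT)·N(d₂)
   = 539.1467·0.982134 − 377.6837·0.877565·0.968120 = 208.638704
B₀ = V₀ − E₀ = 539.1467 − 208.638704 = 330.507996

B0=330.5080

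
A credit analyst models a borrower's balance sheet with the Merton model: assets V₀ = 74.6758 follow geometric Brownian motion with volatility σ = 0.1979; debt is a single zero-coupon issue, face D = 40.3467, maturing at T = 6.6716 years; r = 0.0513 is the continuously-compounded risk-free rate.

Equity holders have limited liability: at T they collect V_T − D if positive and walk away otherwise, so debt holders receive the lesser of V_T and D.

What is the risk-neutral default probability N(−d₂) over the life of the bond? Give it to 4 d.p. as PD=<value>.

PD=0.0528

d₁ = [ln(V₀/D) + (r + σ²/2)T] / (σ√T)
   = [ln(74.6758/40.3467) + (0.0513 + 0.5·0.1979²)·6.6716] / (0.1979·√6.6716)
   = [0.615646 + 0.472898] / 0.511165 = 2.129537
d₂ = d₁ − σ√T = 2.129537 − 0.511165 = 1.618373
risk-neutral PD = N(−d₂) = N(-1.618373) = 0.052791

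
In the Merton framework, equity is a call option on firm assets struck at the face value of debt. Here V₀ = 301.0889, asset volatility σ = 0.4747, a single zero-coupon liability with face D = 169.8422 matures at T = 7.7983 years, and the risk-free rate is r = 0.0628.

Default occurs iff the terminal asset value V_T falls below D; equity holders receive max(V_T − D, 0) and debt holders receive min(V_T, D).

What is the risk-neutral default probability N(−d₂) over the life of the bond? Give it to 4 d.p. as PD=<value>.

d₁ = [ln(V₀/D) + (r + σ²/2)T] / (σ√T)
   = [ln(301.0889/169.8422) + (0.0628 + 0.5·0.4747²)·7.7983] / (0.4747·√7.7983)
   = [0.572536 + 1.368368] / 1.325620 = 1.464147
d₂ = d₁ − σ√T = 1.464147 − 1.325620 = 0.138527
risk-neutral PD = N(−d₂) = N(-0.138527) = 0.444912

PD=0.4449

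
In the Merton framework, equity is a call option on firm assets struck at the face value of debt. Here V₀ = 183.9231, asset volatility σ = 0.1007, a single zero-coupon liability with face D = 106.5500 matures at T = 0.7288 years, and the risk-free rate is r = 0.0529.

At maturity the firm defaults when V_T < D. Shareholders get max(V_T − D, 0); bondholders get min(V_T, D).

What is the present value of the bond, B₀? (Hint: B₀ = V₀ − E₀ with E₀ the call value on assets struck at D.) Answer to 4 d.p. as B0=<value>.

d₁ = [ln(V₀/D) + (r + σ²/2)T] / (σ√T)
   = [ln(183.9231/106.5500) + (0.0529 + 0.5·0.1007²)·0.7288] / (0.1007·√0.7288)
   = [0.545903 + 0.042249] / 0.085967 = 6.841573
d₂ = d₁ − σ√T = 6.841573 − 0.085967 = 6.755606
N(d₁) = 1.000000,  N(d₂) = 1.000000,  e^(−rT) = 0.962180
E₀ = V₀·N(d₁) − D·e^(−rT)·N(d₂)
   = 183.9231·1.000000 − 106.5500·0.962180·1.000000 = 81.402799
B₀ = V₀ − E₀ = 183.9231 − 81.402799 = 102.520301

B0=102.5203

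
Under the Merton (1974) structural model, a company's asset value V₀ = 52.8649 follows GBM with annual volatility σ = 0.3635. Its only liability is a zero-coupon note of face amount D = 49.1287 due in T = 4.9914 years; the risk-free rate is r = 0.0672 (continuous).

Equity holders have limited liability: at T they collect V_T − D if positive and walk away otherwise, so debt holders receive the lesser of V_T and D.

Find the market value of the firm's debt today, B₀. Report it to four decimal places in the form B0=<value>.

d₁ = [ln(V₀/D) + (r + σ²/2)T] / (σ√T)
   = [ln(52.8649/49.1287) + (0.0672 + 0.5·0.3635²)·4.9914] / (0.3635·√4.9914)
   = [0.073296 + 0.665185] / 0.812111 = 0.909334
d₂ = d₁ − σ√T = 0.909334 − 0.812111 = 0.097223
N(d₁) = 0.818413,  N(d₂) = 0.538725,  e^(−rT) = 0.715036
E₀ = V₀·N(d₁) − D·e^(−rT)·N(d₂)
   = 52.8649·0.818413 − 49.1287·0.715036·0.538725 = 24.340556
B₀ = V₀ − E₀ = 52.8649 − 24.340556 = 28.524344

B0=28.5243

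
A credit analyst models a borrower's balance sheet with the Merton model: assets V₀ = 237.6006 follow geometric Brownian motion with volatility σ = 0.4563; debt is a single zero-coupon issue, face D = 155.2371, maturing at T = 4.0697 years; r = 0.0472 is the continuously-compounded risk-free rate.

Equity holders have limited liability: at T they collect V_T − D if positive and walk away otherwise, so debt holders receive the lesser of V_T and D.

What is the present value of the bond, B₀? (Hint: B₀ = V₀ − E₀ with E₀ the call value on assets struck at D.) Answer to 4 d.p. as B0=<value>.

B0=105.3887

d₁ = [ln(V₀/D) + (r + σ²/2)T] / (σ√T)
   = [ln(237.6006/155.2371) + (0.0472 + 0.5·0.4563²)·4.0697] / (0.4563·√4.0697)
   = [0.425637 + 0.615765] / 0.920517 = 1.131324
d₂ = d₁ − σ√T = 1.131324 − 0.920517 = 0.210808
N(d₁) = 0.871041,  N(d₂) = 0.583481,  e^(−rT) = 0.825233
E₀ = V₀·N(d₁) − D·e^(−rT)·N(d₂)
   = 237.6006·0.871041 − 155.2371·0.825233·0.583481 = 132.211906
B₀ = V₀ − E₀ = 237.6006 − 132.211906 = 105.388694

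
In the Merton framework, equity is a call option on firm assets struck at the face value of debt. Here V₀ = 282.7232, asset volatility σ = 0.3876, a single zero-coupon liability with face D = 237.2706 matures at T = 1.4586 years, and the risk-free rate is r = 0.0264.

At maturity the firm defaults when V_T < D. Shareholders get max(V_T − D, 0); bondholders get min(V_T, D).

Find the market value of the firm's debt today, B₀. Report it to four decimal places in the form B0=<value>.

B0=203.4936

d₁ = [ln(V₀/D) + (r + σ²/2)T] / (σ√T)
   = [ln(282.7232/237.2706) + (0.0264 + 0.5·0.3876²)·1.4586] / (0.3876·√1.4586)
   = [0.175267 + 0.148073] / 0.468114 = 0.690728
d₂ = d₁ − σ√T = 0.690728 − 0.468114 = 0.222614
N(d₁) = 0.755132,  N(d₂) = 0.588082,  e^(−rT) = 0.962225
E₀ = V₀·N(d₁) − D·e^(−rT)·N(d₂)
   = 282.7232·0.755132 − 237.2706·0.962225·0.588082 = 79.229642
B₀ = V₀ − E₀ = 282.7232 − 79.229642 = 203.493558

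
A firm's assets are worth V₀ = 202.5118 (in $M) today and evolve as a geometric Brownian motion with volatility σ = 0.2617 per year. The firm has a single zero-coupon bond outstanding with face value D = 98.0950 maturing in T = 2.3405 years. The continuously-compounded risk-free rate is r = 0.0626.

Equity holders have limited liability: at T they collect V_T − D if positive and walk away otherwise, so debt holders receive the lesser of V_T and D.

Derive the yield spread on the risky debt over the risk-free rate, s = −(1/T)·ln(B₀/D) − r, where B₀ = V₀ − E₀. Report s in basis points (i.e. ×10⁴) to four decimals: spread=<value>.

spread=13.6178

d₁ = [ln(V₀/D) + (r + σ²/2)T] / (σ√T)
   = [ln(202.5118/98.0950) + (0.0626 + 0.5·0.2617²)·2.3405] / (0.2617·√2.3405)
   = [0.724862 + 0.226662] / 0.400367 = 2.376630
d₂ = d₁ − σ√T = 2.376630 − 0.400367 = 1.976264
N(d₁) = 0.991264,  N(d₂) = 0.975938,  e^(−rT) = 0.863713
E₀ = V₀·N(d₁) − D·e^(−rT)·N(d₂)
   = 202.5118·0.991264 − 98.0950·0.863713·0.975938 = 118.055533
B₀ = V₀ − E₀ = 202.5118 − 118.055533 = 84.456267
spread = −(1/T)·ln(B₀/D) − r = −(1/2.3405)·ln(84.456267/98.0950) − 0.0626 = 0.00136178
in basis points: 0.00136178 × 10⁴ = 13.6178 bp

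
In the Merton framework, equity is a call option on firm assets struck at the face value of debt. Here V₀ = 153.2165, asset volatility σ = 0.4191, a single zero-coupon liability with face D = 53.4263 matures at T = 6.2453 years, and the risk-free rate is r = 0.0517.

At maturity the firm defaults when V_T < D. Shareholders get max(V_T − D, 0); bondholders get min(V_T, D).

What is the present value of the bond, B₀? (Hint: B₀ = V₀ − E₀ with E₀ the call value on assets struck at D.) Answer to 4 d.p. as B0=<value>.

B0=35.4441

d₁ = [ln(V₀/D) + (r + σ²/2)T] / (σ√T)
   = [ln(153.2165/53.4263) + (0.0517 + 0.5·0.4191²)·6.2453] / (0.4191·√6.2453)
   = [1.053549 + 0.871359] / 1.047356 = 1.837874
d₂ = d₁ − σ√T = 1.837874 − 1.047356 = 0.790518
N(d₁) = 0.966959,  N(d₂) = 0.785387,  e^(−rT) = 0.724059
E₀ = V₀·N(d₁) − D·e^(−rT)·N(d₂)
   = 153.2165·0.966959 − 53.4263·0.724059·0.785387 = 117.772378
B₀ = V₀ − E₀ = 153.2165 − 117.772378 = 35.444122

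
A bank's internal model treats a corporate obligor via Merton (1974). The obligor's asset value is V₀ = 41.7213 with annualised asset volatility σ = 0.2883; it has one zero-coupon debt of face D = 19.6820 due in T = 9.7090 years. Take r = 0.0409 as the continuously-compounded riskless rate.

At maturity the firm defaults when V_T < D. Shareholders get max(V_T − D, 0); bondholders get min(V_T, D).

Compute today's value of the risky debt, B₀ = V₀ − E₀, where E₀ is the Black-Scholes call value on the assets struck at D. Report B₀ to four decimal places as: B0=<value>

d₁ = [ln(V₀/D) + (r + σ²/2)T] / (σ√T)
   = [ln(41.7213/19.6820) + (0.0409 + 0.5·0.2883²)·9.7090] / (0.2883·√9.7090)
   = [0.751307 + 0.800589] / 0.898322 = 1.727551
d₂ = d₁ − σ√T = 1.727551 − 0.898322 = 0.829229
N(d₁) = 0.957966,  N(d₂) = 0.796513,  e^(−rT) = 0.672268
E₀ = V₀·N(d₁) − D·e^(−rT)·N(d₂)
   = 41.7213·0.957966 − 19.6820·0.672268·0.796513 = 29.428450
B₀ = V₀ − E₀ = 41.7213 − 29.428450 = 12.292850

B0=12.2929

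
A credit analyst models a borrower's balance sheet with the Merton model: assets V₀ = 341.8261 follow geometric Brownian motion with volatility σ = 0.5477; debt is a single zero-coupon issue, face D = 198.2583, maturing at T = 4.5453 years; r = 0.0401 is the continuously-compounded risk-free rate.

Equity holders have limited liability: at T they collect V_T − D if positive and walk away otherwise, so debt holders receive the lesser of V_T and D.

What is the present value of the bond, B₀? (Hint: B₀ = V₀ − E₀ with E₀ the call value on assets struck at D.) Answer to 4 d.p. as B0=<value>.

B0=124.0744

d₁ = [ln(V₀/D) + (r + σ²/2)T] / (σ√T)
   = [ln(341.8261/198.2583) + (0.0401 + 0.5·0.5477²)·4.5453] / (0.5477·√4.5453)
   = [0.544731 + 0.864005] / 1.167680 = 1.206440
d₂ = d₁ − σ√T = 1.206440 − 1.167680 = 0.038760
N(d₁) = 0.886176,  N(d₂) = 0.515459,  e^(−rT) = 0.833379
E₀ = V₀·N(d₁) − D·e^(−rT)·N(d₂)
   = 341.8261·0.886176 − 198.2583·0.833379·0.515459 = 217.751742
B₀ = V₀ − E₀ = 341.8261 − 217.751742 = 124.074358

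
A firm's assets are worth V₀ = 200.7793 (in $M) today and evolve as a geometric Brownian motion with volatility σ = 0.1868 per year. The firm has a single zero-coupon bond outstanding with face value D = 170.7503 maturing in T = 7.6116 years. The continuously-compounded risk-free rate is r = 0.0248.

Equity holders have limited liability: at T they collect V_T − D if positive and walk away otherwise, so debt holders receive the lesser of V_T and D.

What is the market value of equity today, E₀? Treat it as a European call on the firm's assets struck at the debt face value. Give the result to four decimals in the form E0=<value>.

d₁ = [ln(V₀/D) + (r + σ²/2)T] / (σ√T)
   = [ln(200.7793/170.7503) + (0.0248 + 0.5·0.1868²)·7.6116] / (0.1868·√7.6116)
   = [0.162004 + 0.321568] / 0.515365 = 0.938310
d₂ = d₁ − σ√T = 0.938310 − 0.515365 = 0.422945
N(d₁) = 0.825958,  N(d₂) = 0.663832,  e^(−rT) = 0.827979
E₀ = V₀·N(d₁) − D·e^(−rT)·N(d₂)
   = 200.7793·0.825958 − 170.7503·0.827979·0.663832 = 71.984111

E0=71.9841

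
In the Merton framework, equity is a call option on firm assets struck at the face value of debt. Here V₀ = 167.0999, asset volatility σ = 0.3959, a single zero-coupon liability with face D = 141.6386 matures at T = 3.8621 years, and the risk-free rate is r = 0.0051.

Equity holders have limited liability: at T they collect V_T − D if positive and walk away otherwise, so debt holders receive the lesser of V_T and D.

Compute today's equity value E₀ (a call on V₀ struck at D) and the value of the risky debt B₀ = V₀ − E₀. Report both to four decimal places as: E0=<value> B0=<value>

d₁ = [ln(V₀/D) + (r + σ²/2)T] / (σ√T)
   = [ln(167.0999/141.6386) + (0.0051 + 0.5·0.3959²)·3.8621] / (0.3959·√3.8621)
   = [0.165313 + 0.322363] / 0.778032 = 0.626808
d₂ = d₁ − σ√T = 0.626808 − 0.778032 = -0.151224
N(d₁) = 0.734607,  N(d₂) = 0.439900,  e^(−rT) = 0.980496
E₀ = V₀·N(d₁) − D·e^(−rT)·N(d₂)
   = 167.0999·0.734607 − 141.6386·0.980496·0.439900 = 61.661292
B₀ = V₀ − E₀ = 167.0999 − 61.661292 = 105.438608

E0=61.6613 B0=105.4386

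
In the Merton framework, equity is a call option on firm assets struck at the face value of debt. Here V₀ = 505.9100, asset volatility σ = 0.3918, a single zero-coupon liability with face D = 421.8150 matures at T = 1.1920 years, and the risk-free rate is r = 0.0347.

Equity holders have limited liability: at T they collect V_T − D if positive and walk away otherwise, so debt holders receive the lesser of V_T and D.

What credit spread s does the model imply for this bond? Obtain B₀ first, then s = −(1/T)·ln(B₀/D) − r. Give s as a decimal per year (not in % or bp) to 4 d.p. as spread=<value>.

spread=0.0795

d₁ = [ln(V₀/D) + (r + σ²/2)T] / (σ√T)
   = [ln(505.9100/421.8150) + (0.0347 + 0.5·0.3918²)·1.1920] / (0.3918·√1.1920)
   = [0.181792 + 0.132853] / 0.427762 = 0.735560
d₂ = d₁ − σ√T = 0.735560 − 0.427762 = 0.307797
N(d₁) = 0.769001,  N(d₂) = 0.620882,  e^(−rT) = 0.959481
E₀ = V₀·N(d₁) − D·e^(−rT)·N(d₂)
   = 505.9100·0.769001 − 421.8150·0.959481·0.620882 = 137.759615
B₀ = V₀ − E₀ = 505.9100 − 137.759615 = 368.150385
spread = −(1/T)·ln(B₀/D) − r = −(1/1.1920)·ln(368.150385/421.8150) − 0.0347 = 0.07945715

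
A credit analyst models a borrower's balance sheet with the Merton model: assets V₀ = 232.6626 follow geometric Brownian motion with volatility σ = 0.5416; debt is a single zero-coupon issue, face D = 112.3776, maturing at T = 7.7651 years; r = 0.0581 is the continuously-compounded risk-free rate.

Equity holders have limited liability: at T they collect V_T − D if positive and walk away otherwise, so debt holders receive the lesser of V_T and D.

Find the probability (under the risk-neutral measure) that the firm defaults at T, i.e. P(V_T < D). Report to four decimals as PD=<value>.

d₁ = [ln(V₀/D) + (r + σ²/2)T] / (σ√T)
   = [ln(232.6626/112.3776) + (0.0581 + 0.5·0.5416²)·7.7651] / (0.5416·√7.7651)
   = [0.727725 + 1.590023] / 1.509219 = 1.535727
d₂ = d₁ − σ√T = 1.535727 − 1.509219 = 0.026508
risk-neutral PD = N(−d₂) = N(-0.026508) = 0.489426

PD=0.4894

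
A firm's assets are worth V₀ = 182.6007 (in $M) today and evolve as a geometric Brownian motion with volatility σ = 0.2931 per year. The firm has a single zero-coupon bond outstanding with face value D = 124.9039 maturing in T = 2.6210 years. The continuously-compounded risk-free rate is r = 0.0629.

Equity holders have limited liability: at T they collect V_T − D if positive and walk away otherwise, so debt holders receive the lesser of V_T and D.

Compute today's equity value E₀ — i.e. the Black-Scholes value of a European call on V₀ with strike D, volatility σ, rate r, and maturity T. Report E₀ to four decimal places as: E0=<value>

E0=80.7216

d₁ = [ln(V₀/D) + (r + σ²/2)T] / (σ√T)
   = [ln(182.6007/124.9039) + (0.0629 + 0.5·0.2931²)·2.6210] / (0.2931·√2.6210)
   = [0.379757 + 0.277443] / 0.474514 = 1.384995
d₂ = d₁ − σ√T = 1.384995 − 0.474514 = 0.910481
N(d₁) = 0.916973,  N(d₂) = 0.818715,  e^(−rT) = 0.848012
E₀ = V₀·N(d₁) − D·e^(−rT)·N(d₂)
   = 182.6007·0.916973 − 124.9039·0.848012·0.818715 = 80.721600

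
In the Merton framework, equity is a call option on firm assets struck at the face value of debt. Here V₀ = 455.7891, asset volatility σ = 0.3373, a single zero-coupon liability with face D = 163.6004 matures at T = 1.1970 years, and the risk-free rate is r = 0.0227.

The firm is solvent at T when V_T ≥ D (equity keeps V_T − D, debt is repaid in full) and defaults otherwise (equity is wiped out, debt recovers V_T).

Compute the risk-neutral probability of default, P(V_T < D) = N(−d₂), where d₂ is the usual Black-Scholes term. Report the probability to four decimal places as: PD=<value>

PD=0.0038

d₁ = [ln(V₀/D) + (r + σ²/2)T] / (σ√T)
   = [ln(455.7891/163.6004) + (0.0227 + 0.5·0.3373²)·1.1970] / (0.3373·√1.1970)
   = [1.024603 + 0.095264] / 0.369031 = 3.034612
d₂ = d₁ − σ√T = 3.034612 − 0.369031 = 2.665580
risk-neutral PD = N(−d₂) = N(-2.665580) = 0.003843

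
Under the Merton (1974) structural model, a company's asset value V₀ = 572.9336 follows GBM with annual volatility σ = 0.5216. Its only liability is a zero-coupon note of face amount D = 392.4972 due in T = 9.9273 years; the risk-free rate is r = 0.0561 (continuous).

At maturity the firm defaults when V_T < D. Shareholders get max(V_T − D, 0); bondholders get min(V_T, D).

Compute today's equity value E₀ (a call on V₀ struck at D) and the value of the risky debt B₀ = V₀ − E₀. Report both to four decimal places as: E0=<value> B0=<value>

d₁ = [ln(V₀/D) + (r + σ²/2)T] / (σ√T)
   = [ln(572.9336/392.4972) + (0.0561 + 0.5·0.5216²)·9.9273] / (0.5216·√9.9273)
   = [0.378240 + 1.907365] / 1.643437 = 1.390747
d₂ = d₁ − σ√T = 1.390747 − 1.643437 = -0.252691
N(d₁) = 0.917849,  N(d₂) = 0.400254,  e^(−rT) = 0.572970
E₀ = V₀·N(d₁) − D·e^(−rT)·N(d₂)
   = 572.9336·0.917849 − 392.4972·0.572970·0.400254 = 435.853737
B₀ = V₀ − E₀ = 572.9336 − 435.853737 = 137.079863

E0=435.8537 B0=137.0799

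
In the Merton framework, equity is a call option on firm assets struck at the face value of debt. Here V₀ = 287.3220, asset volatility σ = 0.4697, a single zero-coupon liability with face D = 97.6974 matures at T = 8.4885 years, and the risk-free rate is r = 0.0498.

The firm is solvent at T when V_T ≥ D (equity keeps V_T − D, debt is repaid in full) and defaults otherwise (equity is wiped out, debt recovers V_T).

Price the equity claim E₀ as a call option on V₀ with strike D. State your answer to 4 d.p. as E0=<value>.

E0=234.3073

d₁ = [ln(V₀/D) + (r + σ²/2)T] / (σ√T)
   = [ln(287.3220/97.6974) + (0.0498 + 0.5·0.4697²)·8.4885] / (0.4697·√8.4885)
   = [1.078729 + 1.359086] / 1.368472 = 1.781413
d₂ = d₁ − σ√T = 1.781413 − 1.368472 = 0.412940
N(d₁) = 0.962577,  N(d₂) = 0.660175,  e^(−rT) = 0.655257
E₀ = V₀·N(d₁) − D·e^(−rT)·N(d₂)
   = 287.3220·0.962577 − 97.6974·0.655257·0.660175 = 234.307316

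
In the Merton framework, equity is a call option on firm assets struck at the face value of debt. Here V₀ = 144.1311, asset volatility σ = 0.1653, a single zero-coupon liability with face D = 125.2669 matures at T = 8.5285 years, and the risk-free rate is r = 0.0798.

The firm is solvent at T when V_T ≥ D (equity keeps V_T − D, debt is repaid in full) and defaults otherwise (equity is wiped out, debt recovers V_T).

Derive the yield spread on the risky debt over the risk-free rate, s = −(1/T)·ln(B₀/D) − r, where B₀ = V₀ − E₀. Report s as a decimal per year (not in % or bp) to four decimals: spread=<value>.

d₁ = [ln(V₀/D) + (r + σ²/2)T] / (σ√T)
   = [ln(144.1311/125.2669) + (0.0798 + 0.5·0.1653²)·8.5285] / (0.1653·√8.5285)
   = [0.140277 + 0.797091] / 0.482735 = 1.941783
d₂ = d₁ − σ√T = 1.941783 − 0.482735 = 1.459048
N(d₁) = 0.973918,  N(d₂) = 0.927724,  e^(−rT) = 0.506326
E₀ = V₀·N(d₁) − D·e^(−rT)·N(d₂)
   = 144.1311·0.973918 − 125.2669·0.506326·0.927724 = 81.530185
B₀ = V₀ − E₀ = 144.1311 − 81.530185 = 62.600915
spread = −(1/T)·ln(B₀/D) − r = −(1/8.5285)·ln(62.600915/125.2669) − 0.0798 = 0.00153514

spread=0.0015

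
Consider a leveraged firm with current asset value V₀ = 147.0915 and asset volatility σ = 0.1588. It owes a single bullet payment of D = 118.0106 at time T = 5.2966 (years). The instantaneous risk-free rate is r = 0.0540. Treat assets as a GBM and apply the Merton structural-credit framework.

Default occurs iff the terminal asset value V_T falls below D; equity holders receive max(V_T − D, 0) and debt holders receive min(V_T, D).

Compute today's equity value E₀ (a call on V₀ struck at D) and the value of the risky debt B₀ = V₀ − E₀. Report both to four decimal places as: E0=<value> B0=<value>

E0=59.9979 B0=87.0936

d₁ = [ln(V₀/D) + (r + σ²/2)T] / (σ√T)
   = [ln(147.0915/118.0106) + (0.0540 + 0.5·0.1588²)·5.2966] / (0.1588·√5.2966)
   = [0.220280 + 0.352800] / 0.365468 = 1.568073
d₂ = d₁ − σ√T = 1.568073 − 0.365468 = 1.202605
N(d₁) = 0.941568,  N(d₂) = 0.885435,  e^(−rT) = 0.751250
E₀ = V₀·N(d₁) − D·e^(−rT)·N(d₂)
   = 147.0915·0.941568 − 118.0106·0.751250·0.885435 = 59.997923
B₀ = V₀ − E₀ = 147.0915 − 59.997923 = 87.093577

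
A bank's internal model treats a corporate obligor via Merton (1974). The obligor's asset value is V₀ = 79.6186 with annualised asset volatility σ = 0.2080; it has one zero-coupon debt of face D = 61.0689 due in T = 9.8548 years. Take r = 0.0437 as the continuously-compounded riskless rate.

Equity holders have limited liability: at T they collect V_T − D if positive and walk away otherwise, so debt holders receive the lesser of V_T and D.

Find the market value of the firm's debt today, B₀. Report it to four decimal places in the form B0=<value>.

B0=37.0969

d₁ = [ln(V₀/D) + (r + σ²/2)T] / (σ√T)
   = [ln(79.6186/61.0689) + (0.0437 + 0.5·0.2080²)·9.8548] / (0.2080·√9.8548)
   = [0.265245 + 0.643834] / 0.652961 = 1.392241
d₂ = d₁ − σ√T = 1.392241 − 0.652961 = 0.739280
N(d₁) = 0.918075,  N(d₂) = 0.770131,  e^(−rT) = 0.650083
E₀ = V₀·N(d₁) − D·e^(−rT)·N(d₂)
   = 79.6186·0.918075 − 61.0689·0.650083·0.770131 = 42.521746
B₀ = V₀ − E₀ = 79.6186 − 42.521746 = 37.096854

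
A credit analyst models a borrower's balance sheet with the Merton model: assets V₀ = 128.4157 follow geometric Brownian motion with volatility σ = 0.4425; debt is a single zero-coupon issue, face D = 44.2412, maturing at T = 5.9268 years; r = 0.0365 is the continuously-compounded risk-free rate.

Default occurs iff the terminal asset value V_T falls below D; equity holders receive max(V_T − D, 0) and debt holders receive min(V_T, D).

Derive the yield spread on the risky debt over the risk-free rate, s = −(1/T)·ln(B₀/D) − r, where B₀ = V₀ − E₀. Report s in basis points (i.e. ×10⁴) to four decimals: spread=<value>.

spread=189.5802

d₁ = [ln(V₀/D) + (r + σ²/2)T] / (σ√T)
   = [ln(128.4157/44.2412) + (0.0365 + 0.5·0.4425²)·5.9268] / (0.4425·√5.9268)
   = [1.065616 + 0.796580] / 1.077267 = 1.728630
d₂ = d₁ − σ√T = 1.728630 − 1.077267 = 0.651363
N(d₁) = 0.958062,  N(d₂) = 0.742594,  e^(−rT) = 0.805471
E₀ = V₀·N(d₁) − D·e^(−rT)·N(d₂)
   = 128.4157·0.958062 − 44.2412·0.805471·0.742594 = 96.567913
B₀ = V₀ − E₀ = 128.4157 − 96.567913 = 31.847787
spread = −(1/T)·ln(B₀/D) − r = −(1/5.9268)·ln(31.847787/44.2412) − 0.0365 = 0.01895802
in basis points: 0.01895802 × 10⁴ = 189.5802 bp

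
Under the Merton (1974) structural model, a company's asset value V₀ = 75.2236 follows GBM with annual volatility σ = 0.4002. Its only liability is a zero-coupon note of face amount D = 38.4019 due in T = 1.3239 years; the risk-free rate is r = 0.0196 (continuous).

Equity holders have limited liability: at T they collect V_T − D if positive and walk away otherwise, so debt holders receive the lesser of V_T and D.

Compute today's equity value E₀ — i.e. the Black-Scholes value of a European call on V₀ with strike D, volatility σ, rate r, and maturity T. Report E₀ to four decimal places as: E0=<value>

E0=38.4817

d₁ = [ln(V₀/D) + (r + σ²/2)T] / (σ√T)
   = [ln(75.2236/38.4019) + (0.0196 + 0.5·0.4002²)·1.3239] / (0.4002·√1.3239)
   = [0.672358 + 0.131966] / 0.460474 = 1.746733
d₂ = d₁ − σ√T = 1.746733 − 0.460474 = 1.286260
N(d₁) = 0.959658,  N(d₂) = 0.900824,  e^(−rT) = 0.974385
E₀ = V₀·N(d₁) − D·e^(−rT)·N(d₂)
   = 75.2236·0.959658 − 38.4019·0.974385·0.900824 = 38.481696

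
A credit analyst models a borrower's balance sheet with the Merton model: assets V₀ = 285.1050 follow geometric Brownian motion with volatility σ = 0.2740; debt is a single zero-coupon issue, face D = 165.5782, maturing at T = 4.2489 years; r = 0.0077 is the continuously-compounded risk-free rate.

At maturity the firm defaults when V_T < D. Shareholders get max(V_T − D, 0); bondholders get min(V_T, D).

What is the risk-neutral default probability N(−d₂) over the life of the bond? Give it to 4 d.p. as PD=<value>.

d₁ = [ln(V₀/D) + (r + σ²/2)T] / (σ√T)
   = [ln(285.1050/165.5782) + (0.0077 + 0.5·0.2740²)·4.2489] / (0.2740·√4.2489)
   = [0.543414 + 0.192212] / 0.564792 = 1.302471
d₂ = d₁ − σ√T = 1.302471 − 0.564792 = 0.737679
risk-neutral PD = N(−d₂) = N(-0.737679) = 0.230355

PD=0.2304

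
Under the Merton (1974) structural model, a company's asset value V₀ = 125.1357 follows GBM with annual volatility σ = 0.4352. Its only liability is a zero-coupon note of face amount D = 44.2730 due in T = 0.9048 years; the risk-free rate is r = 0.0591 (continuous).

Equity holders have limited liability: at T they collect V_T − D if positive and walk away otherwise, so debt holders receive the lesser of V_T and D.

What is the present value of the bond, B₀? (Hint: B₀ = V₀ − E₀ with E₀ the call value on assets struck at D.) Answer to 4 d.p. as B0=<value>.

B0=41.9297

d₁ = [ln(V₀/D) + (r + σ²/2)T] / (σ√T)
   = [ln(125.1357/44.2730) + (0.0591 + 0.5·0.4352²)·0.9048] / (0.4352·√0.9048)
   = [1.039024 + 0.139158] / 0.413966 = 2.846080
d₂ = d₁ − σ√T = 2.846080 − 0.413966 = 2.432113
N(d₁) = 0.997787,  N(d₂) = 0.992494,  e^(−rT) = 0.947931
E₀ = V₀·N(d₁) − D·e^(−rT)·N(d₂)
   = 125.1357·0.997787 − 44.2730·0.947931·0.992494 = 83.206013
B₀ = V₀ − E₀ = 125.1357 − 83.206013 = 41.929687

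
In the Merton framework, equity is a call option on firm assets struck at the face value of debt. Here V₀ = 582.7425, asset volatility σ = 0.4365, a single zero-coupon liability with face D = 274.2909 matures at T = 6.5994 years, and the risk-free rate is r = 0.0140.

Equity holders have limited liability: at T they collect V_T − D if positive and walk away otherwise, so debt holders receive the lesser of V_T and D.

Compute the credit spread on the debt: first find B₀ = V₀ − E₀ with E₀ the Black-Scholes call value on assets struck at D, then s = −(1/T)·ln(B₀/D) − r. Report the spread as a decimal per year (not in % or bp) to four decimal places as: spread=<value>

spread=0.0345

d₁ = [ln(V₀/D) + (r + σ²/2)T] / (σ√T)
   = [ln(582.7425/274.2909) + (0.0140 + 0.5·0.4365²)·6.5994] / (0.4365·√6.5994)
   = [0.753556 + 0.721091] / 1.121338 = 1.315078
d₂ = d₁ − σ√T = 1.315078 − 1.121338 = 0.193740
N(d₁) = 0.905758,  N(d₂) = 0.576810,  e^(−rT) = 0.911748
E₀ = V₀·N(d₁) − D·e^(−rT)·N(d₂)
   = 582.7425·0.905758 − 274.2909·0.911748·0.576810 = 383.572627
B₀ = V₀ − E₀ = 582.7425 − 383.572627 = 199.169873
spread = −(1/T)·ln(B₀/D) − r = −(1/6.5994)·ln(199.169873/274.2909) − 0.0140 = 0.03449397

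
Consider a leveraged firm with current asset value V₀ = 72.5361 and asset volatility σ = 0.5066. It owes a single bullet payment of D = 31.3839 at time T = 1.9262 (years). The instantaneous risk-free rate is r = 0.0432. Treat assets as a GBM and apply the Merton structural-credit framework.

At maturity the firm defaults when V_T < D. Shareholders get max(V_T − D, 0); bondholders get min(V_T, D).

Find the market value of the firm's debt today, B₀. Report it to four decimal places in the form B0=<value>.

B0=27.5037

d₁ = [ln(V₀/D) + (r + σ²/2)T] / (σ√T)
   = [ln(72.5361/31.3839) + (0.0432 + 0.5·0.5066²)·1.9262] / (0.5066·√1.9262)
   = [0.837789 + 0.330385] / 0.703098 = 1.661468
d₂ = d₁ − σ√T = 1.661468 − 0.703098 = 0.958370
N(d₁) = 0.951690,  N(d₂) = 0.831062,  e^(−rT) = 0.920156
E₀ = V₀·N(d₁) − D·e^(−rT)·N(d₂)
   = 72.5361·0.951690 − 31.3839·0.920156·0.831062 = 45.032419
B₀ = V₀ − E₀ = 72.5361 − 45.032419 = 27.503681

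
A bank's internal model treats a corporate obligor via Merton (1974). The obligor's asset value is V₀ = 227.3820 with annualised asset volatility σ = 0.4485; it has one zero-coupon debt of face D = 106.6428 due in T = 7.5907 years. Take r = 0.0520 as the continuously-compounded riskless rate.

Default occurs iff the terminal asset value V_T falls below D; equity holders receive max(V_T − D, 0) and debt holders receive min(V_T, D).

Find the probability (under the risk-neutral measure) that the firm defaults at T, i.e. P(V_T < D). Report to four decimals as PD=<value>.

d₁ = [ln(V₀/D) + (r + σ²/2)T] / (σ√T)
   = [ln(227.3820/106.6428) + (0.0520 + 0.5·0.4485²)·7.5907] / (0.4485·√7.5907)
   = [0.757146 + 1.158160] / 1.235672 = 1.550011
d₂ = d₁ − σ√T = 1.550011 − 1.235672 = 0.314339
risk-neutral PD = N(−d₂) = N(-0.314339) = 0.376632

PD=0.3766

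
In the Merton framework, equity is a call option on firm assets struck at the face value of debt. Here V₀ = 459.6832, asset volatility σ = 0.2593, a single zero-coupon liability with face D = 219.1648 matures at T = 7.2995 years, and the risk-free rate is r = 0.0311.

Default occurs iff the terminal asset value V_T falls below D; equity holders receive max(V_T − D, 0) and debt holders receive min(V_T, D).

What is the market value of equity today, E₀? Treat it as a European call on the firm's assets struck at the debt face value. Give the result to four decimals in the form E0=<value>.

d₁ = [ln(V₀/D) + (r + σ²/2)T] / (σ√T)
   = [ln(459.6832/219.1648) + (0.0311 + 0.5·0.2593²)·7.2995] / (0.2593·√7.2995)
   = [0.740714 + 0.472411] / 0.700566 = 1.731635
d₂ = d₁ − σ√T = 1.731635 − 0.700566 = 1.031069
N(d₁) = 0.958331,  N(d₂) = 0.848746,  e^(−rT) = 0.796909
E₀ = V₀·N(d₁) − D·e^(−rT)·N(d₂)
   = 459.6832·0.958331 − 219.1648·0.796909·0.848746 = 292.291297

E0=292.2913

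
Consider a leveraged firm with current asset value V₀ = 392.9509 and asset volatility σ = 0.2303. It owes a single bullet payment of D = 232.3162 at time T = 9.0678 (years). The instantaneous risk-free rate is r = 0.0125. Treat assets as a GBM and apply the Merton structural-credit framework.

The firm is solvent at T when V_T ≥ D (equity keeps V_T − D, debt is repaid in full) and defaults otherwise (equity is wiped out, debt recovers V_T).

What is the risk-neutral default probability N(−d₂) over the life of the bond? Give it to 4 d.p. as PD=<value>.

PD=0.2828

d₁ = [ln(V₀/D) + (r + σ²/2)T] / (σ√T)
   = [ln(392.9509/232.3162) + (0.0125 + 0.5·0.2303²)·9.0678] / (0.2303·√9.0678)
   = [0.525585 + 0.353817] / 0.693498 = 1.268068
d₂ = d₁ − σ√T = 1.268068 − 0.693498 = 0.574571
risk-neutral PD = N(−d₂) = N(-0.574571) = 0.282791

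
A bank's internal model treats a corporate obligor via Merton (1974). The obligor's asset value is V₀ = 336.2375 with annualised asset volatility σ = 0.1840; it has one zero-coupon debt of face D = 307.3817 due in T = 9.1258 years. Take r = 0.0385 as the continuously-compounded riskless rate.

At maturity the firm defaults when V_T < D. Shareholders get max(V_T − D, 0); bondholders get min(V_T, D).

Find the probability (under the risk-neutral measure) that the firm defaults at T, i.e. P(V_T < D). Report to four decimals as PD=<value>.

PD=0.3031

d₁ = [ln(V₀/D) + (r + σ²/2)T] / (σ√T)
   = [ln(336.2375/307.3817) + (0.0385 + 0.5·0.1840²)·9.1258] / (0.1840·√9.1258)
   = [0.089727 + 0.505825] / 0.555844 = 1.071437
d₂ = d₁ − σ√T = 1.071437 − 0.555844 = 0.515592
risk-neutral PD = N(−d₂) = N(-0.515592) = 0.303070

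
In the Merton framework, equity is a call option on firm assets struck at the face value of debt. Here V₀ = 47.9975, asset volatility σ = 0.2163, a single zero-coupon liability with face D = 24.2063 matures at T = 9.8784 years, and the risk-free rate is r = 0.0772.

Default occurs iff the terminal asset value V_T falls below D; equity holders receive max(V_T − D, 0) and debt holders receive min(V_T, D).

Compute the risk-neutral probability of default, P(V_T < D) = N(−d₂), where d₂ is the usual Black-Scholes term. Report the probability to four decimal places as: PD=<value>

d₁ = [ln(V₀/D) + (r + σ²/2)T] / (σ√T)
   = [ln(47.9975/24.2063) + (0.0772 + 0.5·0.2163²)·9.8784] / (0.2163·√9.8784)
   = [0.684536 + 0.993696] / 0.679829 = 2.468609
d₂ = d₁ − σ√T = 2.468609 − 0.679829 = 1.788780
risk-neutral PD = N(−d₂) = N(-1.788780) = 0.036825

PD=0.0368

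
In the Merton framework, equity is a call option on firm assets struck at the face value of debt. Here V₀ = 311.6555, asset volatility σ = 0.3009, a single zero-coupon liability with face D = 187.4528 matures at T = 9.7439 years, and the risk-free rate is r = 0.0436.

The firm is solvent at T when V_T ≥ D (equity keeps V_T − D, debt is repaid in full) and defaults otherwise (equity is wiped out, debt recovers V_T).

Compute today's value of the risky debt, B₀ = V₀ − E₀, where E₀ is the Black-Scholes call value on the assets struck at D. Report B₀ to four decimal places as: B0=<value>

B0=108.1277

d₁ = [ln(V₀/D) + (r + σ²/2)T] / (σ√T)
   = [ln(311.6555/187.4528) + (0.0436 + 0.5·0.3009²)·9.7439] / (0.3009·√9.7439)
   = [0.508371 + 0.865944] / 0.939266 = 1.463180
d₂ = d₁ − σ√T = 1.463180 − 0.939266 = 0.523915
N(d₁) = 0.928291,  N(d₂) = 0.699831,  e^(−rT) = 0.653878
E₀ = V₀·N(d₁) − D·e^(−rT)·N(d₂)
   = 311.6555·0.928291 − 187.4528·0.653878·0.699831 = 203.527789
B₀ = V₀ − E₀ = 311.6555 − 203.527789 = 108.127711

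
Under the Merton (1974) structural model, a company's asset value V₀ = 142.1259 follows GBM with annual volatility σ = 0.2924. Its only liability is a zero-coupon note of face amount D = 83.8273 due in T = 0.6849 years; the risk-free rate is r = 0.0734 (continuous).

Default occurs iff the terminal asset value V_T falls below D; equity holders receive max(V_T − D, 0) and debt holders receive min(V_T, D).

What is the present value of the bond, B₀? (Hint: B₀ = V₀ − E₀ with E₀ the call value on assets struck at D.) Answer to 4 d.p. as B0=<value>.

B0=79.6454

d₁ = [ln(V₀/D) + (r + σ²/2)T] / (σ√T)
   = [ln(142.1259/83.8273) + (0.0734 + 0.5·0.2924²)·0.6849] / (0.2924·√0.6849)
   = [0.527955 + 0.079550] / 0.241986 = 2.510492
d₂ = d₁ − σ√T = 2.510492 − 0.241986 = 2.268506
N(d₁) = 0.993972,  N(d₂) = 0.988351,  e^(−rT) = 0.950971
E₀ = V₀·N(d₁) − D·e^(−rT)·N(d₂)
   = 142.1259·0.993972 − 83.8273·0.950971·0.988351 = 62.480451
B₀ = V₀ − E₀ = 142.1259 − 62.480451 = 79.645449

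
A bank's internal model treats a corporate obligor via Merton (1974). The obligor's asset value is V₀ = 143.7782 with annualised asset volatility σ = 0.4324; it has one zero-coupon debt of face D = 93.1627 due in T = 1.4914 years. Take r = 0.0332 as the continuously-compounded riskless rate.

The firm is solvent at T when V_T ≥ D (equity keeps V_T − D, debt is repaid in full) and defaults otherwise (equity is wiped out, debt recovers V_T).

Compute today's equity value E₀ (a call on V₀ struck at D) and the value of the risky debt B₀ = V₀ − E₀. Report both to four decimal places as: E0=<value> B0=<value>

E0=60.8121 B0=82.9661

d₁ = [ln(V₀/D) + (r + σ²/2)T] / (σ√T)
   = [ln(143.7782/93.1627) + (0.0332 + 0.5·0.4324²)·1.4914] / (0.4324·√1.4914)
   = [0.433924 + 0.188938] / 0.528059 = 1.179531
d₂ = d₁ − σ√T = 1.179531 − 0.528059 = 0.651471
N(d₁) = 0.880907,  N(d₂) = 0.742629,  e^(−rT) = 0.951691
E₀ = V₀·N(d₁) − D·e^(−rT)·N(d₂)
   = 143.7782·0.880907 − 93.1627·0.951691·0.742629 = 60.812094
B₀ = V₀ − E₀ = 143.7782 − 60.812094 = 82.966106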